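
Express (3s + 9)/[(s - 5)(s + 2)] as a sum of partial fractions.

At s=5: A = (3·5 + 9)/(5 + 2) = 24/7. At s=-2: B = (3·(-2) + 9)/(-2 - 5) = -3/7
Result: (24/7)/(s - 5) - (3/7)/(s + 2)


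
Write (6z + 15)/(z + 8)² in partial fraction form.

(6z + 15) = P(z + 8) + Q. At z = -8: Q = 6·(-8) + 15 = -33. Coeff of z: P = 6
Result: 6/(z + 8) - 33/(z + 8)²


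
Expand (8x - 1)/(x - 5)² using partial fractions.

(8x - 1) = A(x - 5) + B. At x = 5: B = 8·5 - 1 = 39. Coeff of x: A = 8
Result: 8/(x - 5) + 39/(x - 5)²


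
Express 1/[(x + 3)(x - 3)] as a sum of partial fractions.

1/(x + 3)(x - 3) = α/(x + 3) + β/(x - 3). α = 1/(-3 - 3) = -1/6, β = 1/(3 + 3) = 1/6
Result: (-1/6)/(x + 3) + (1/6)/(x - 3)


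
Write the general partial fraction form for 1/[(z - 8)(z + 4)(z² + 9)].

Two linear + quadratic: α/(z - 8) + β/(z + 4) + (γz + δ)/(z² + 9)


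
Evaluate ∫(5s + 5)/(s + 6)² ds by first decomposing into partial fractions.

Decompose: A = 5, B = 5·(-6) + 5 = -25, so (5s + 5)/(s + 6)² = 5/(s + 6) - 25/(s + 6)². Integrate: ∫ A/(s + 6) ds = 5 ln|(s + 6)|; ∫ B/(s + 6)² ds = 25/(s + 6). Sum: 5 ln|(s + 6)| + 25/(s + 6) + C


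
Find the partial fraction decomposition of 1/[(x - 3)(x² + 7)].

Cover-up at x = 3: A = 1/(3² + 7) = 1/16. Then B = -A = -1/16, C = -A·(0 + 3) = -3/16
Result: (1/16)/(x - 3) - ((1/16)x + 3/16)/(x² + 7)


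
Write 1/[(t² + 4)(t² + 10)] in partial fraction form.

Coefficient matching gives P = R = 0, Q = 1/(10-4) = 1/6, S = -Q = -1/6
Result: (1/6)/(t² + 4) - (1/6)/(t² + 10)


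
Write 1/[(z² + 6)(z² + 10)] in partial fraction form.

Coefficient matching gives α = γ = 0, β = 1/(10-6) = 1/4, δ = -β = -1/4
Result: (1/4)/(z² + 6) - (1/4)/(z² + 10)


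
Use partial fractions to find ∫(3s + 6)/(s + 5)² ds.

Decompose: A = 3, B = 3·(-5) + 6 = -9, so (3s + 6)/(s + 5)² = 3/(s + 5) - 9/(s + 5)². Integrate: ∫ A/(s + 5) ds = 3 ln|(s + 5)|; ∫ B/(s + 5)² ds = 9/(s + 5). Sum: 3 ln|(s + 5)| + 9/(s + 5) + C


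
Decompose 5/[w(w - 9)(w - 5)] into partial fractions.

Using cover-up method: A = 1/9, B = 5/36, C = -1/4
Result: (1/9)/w + (5/36)/(w - 9) - (1/4)/(w - 5)


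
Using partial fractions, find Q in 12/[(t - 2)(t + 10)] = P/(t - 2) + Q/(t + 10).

Cover-up at t = -10: Q = 12/(-10 - 2) = -12/12 = -1


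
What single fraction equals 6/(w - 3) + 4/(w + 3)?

Common denominator (w - 3)(w + 3). Numerator: 6(w + 3) + 4(w - 3) = (6w + 18) + (4w - 12) = 10w + 6
Result: (10w + 6)/[(w - 3)(w + 3)]


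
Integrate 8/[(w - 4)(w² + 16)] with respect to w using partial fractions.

Cover-up at w=4: α = 8/(4²+16) = 1/4. Coeff matching: β = -1/4, γ = -1. Decomposition: (1/4)/(w - 4) - ((1/4)w + 1)/(w² + 16). Integrate: linear → ln, quadratic → (1/2)ln + arctan: (1/4) ln|(w - 4)| - (1/8) ln(w² + 16) - (1/4) arctan(w/4) + C


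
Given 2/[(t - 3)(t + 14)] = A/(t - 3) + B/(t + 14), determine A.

Cover-up at t = 3: A = 2/(3 + 14) = 2/17


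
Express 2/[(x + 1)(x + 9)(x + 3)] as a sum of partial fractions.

Using cover-up method: α = 1/8, β = 1/24, γ = -1/6
Result: (1/8)/(x + 1) + (1/24)/(x + 9) - (1/6)/(x + 3)


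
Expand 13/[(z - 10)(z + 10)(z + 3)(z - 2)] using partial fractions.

Using Heaviside cover-up: (1/160)/(z - 10) - (13/1680)/(z + 10) + (1/35)/(z + 3) - (13/480)/(z - 2)


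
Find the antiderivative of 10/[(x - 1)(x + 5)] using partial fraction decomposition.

Decompose: 10/[(x - 1)(x + 5)] = (5/3)/(x - 1) - (5/3)/(x + 5). Integrate each term: (5/3) ln|(x - 1)| - (5/3) ln|(x + 5)| + C


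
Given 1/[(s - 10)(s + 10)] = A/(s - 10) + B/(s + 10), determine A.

Cover-up at s = 10: A = 1/(10 + 10) = 1/20


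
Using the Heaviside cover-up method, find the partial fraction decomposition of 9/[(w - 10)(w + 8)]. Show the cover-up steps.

Cover (w - 10): set w=10, get P = 9/(10 + 8) = 1/2. Cover (w + 8): set w=-8, get Q = 9/(-8 - 10) = -1/2.
Result: (1/2)/(w - 10) - (1/2)/(w + 8)


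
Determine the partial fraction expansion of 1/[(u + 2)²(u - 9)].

Cover-up at u=9: C = 1/(9 + 2)² = 1/121. Cover-up at u=-2: B = 1/(-2 - 9) = -1/11. Comparing u² coeff: A = -C = -1/121
Result: (-1/121)/(u + 2) - (1/11)/(u + 2)² + (1/121)/(u - 9)


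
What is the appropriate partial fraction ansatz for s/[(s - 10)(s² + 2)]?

Linear + irreducible quadratic: α/(s - 10) + (βs + γ)/(s² + 2)


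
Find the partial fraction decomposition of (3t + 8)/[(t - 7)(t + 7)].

At t=7: A = (3·7 + 8)/(7 + 7) = 29/14. At t=-7: B = (3·(-7) + 8)/(-7 - 7) = 13/14
Result: (29/14)/(t - 7) + (13/14)/(t + 7)


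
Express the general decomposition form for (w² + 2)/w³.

Repeated linear factor (power 3): A/w + B/w² + C/w³


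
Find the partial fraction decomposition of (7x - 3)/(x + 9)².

(7x - 3) = A(x + 9) + B. At x = -9: B = 7·(-9) - 3 = -66. Coeff of x: A = 7
Result: 7/(x + 9) - 66/(x + 9)²


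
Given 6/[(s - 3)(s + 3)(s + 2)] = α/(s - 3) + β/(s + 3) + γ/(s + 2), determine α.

Cover-up at s = 3: α = 6/[(3 + 3)(3 + 2)] = 6/[(6)(5)] = 6/30 = 1/5


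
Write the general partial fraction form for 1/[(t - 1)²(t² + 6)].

Repeated linear + quadratic: α/(t - 1) + β/(t - 1)² + (γt + δ)/(t² + 6)


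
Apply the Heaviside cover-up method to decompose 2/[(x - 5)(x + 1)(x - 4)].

Cover (x - 5), x=5: A = 2/[(5 + 1)(5 - 4)] = 1/3. Cover (x + 1), x=-1: B = 2/[(-1 - 5)(-1 - 4)] = 1/15. Cover (x - 4), x=4: C = 2/[(4 - 5)(4 + 1)] = -2/5.
Result: (1/3)/(x - 5) + (1/15)/(x + 1) - (2/5)/(x - 4)


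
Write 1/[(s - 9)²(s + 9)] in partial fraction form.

Cover-up at s=-9: R = 1/(-9 - 9)² = 1/324. Cover-up at s=9: Q = 1/(9 + 9) = 1/18. Comparing s² coeff: P = -R = -1/324
Result: (-1/324)/(s - 9) + (1/18)/(s - 9)² + (1/324)/(s + 9)


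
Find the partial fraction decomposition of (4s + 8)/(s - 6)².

(4s + 8) = P(s - 6) + Q. At s = 6: Q = 4·6 + 8 = 32. Coeff of s: P = 4
Result: 4/(s - 6) + 32/(s - 6)²


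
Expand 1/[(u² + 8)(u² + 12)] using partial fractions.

Coefficient matching gives α = γ = 0, β = 1/(12-8) = 1/4, δ = -β = -1/4
Result: (1/4)/(u² + 8) - (1/4)/(u² + 12)


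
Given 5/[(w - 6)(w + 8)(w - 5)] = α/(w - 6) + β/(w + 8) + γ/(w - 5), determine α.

Cover-up at w = 6: α = 5/[(6 + 8)(6 - 5)] = 5/[(14)(1)] = 5/14


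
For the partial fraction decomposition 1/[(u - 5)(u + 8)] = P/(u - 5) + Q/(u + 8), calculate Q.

Cover-up at u = -8: Q = 1/(-8 - 5) = -1/13


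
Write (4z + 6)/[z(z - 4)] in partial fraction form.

At z=0: P = (4·0 + 6)/(0 - 4) = -3/2. At z=4: Q = (4·4 + 6)/(4 - 0) = 11/2
Result: (-3/2)/z + (11/2)/(z - 4)


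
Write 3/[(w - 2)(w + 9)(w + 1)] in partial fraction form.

Using cover-up method: A = 1/11, B = 3/88, C = -1/8
Result: (1/11)/(w - 2) + (3/88)/(w + 9) - (1/8)/(w + 1)


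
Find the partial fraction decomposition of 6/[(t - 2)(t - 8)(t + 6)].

Using cover-up method: P = -1/8, Q = 1/14, R = 3/56
Result: (-1/8)/(t - 2) + (1/14)/(t - 8) + (3/56)/(t + 6)


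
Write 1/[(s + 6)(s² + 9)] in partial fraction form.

Cover-up at s = -6: P = 1/((-6)² + 9) = 1/45. Then Q = -P = -1/45, R = -P·(0 - 6) = 2/15
Result: (1/45)/(s + 6) - ((1/45)s - 2/15)/(s² + 9)


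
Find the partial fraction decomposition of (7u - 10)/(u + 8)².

(7u - 10) = P(u + 8) + Q. At u = -8: Q = 7·(-8) - 10 = -66. Coeff of u: P = 7
Result: 7/(u + 8) - 66/(u + 8)²


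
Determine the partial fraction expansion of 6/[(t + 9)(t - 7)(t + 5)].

Using cover-up method: A = 3/32, B = 1/32, C = -1/8
Result: (3/32)/(t + 9) + (1/32)/(t - 7) - (1/8)/(t + 5)


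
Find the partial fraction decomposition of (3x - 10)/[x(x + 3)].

At x=0: A = (3·0 - 10)/(0 + 3) = -10/3. At x=-3: B = (3·(-3) - 10)/(-3 - 0) = 19/3
Result: (-10/3)/x + (19/3)/(x + 3)


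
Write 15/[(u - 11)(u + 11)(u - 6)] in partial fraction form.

Using cover-up method: P = 3/22, Q = 15/374, R = -3/17
Result: (3/22)/(u - 11) + (15/374)/(u + 11) - (3/17)/(u - 6)


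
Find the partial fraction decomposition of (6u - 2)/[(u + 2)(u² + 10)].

At u=-2: α = (6·(-2) - 2)/((-2)² + 10) = -1. β = -α = 1, γ = 6 - (-2)·α = 4
Result: -1/(u + 2) + (u + 4)/(u² + 10)


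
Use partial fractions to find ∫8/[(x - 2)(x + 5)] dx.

Decompose: 8/[(x - 2)(x + 5)] = (8/7)/(x - 2) - (8/7)/(x + 5). Integrate each term: (8/7) ln|(x - 2)| - (8/7) ln|(x + 5)| + C


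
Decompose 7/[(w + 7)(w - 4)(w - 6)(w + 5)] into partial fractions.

Using Heaviside cover-up: (-7/286)/(w + 7) - (7/198)/(w - 4) + (7/286)/(w - 6) + (7/198)/(w + 5)


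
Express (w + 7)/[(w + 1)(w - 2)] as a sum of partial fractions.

At w=-1: A = (1·(-1) + 7)/(-1 - 2) = -2. At w=2: B = (1·2 + 7)/(2 + 1) = 3
Result: -2/(w + 1) + 3/(w - 2)


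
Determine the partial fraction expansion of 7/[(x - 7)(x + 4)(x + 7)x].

Using Heaviside cover-up: (1/154)/(x - 7) + (7/132)/(x + 4) - (1/42)/(x + 7) - (1/28)/x


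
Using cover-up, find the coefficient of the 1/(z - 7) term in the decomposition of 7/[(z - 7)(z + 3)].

Cover (z - 7), set z=7: 7/((z + 3) at z=7) = 7/(10) = 7/10


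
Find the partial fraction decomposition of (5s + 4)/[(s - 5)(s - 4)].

At s=5: A = (5·5 + 4)/(5 - 4) = 29. At s=4: B = (5·4 + 4)/(4 - 5) = -24
Result: 29/(s - 5) - 24/(s - 4)


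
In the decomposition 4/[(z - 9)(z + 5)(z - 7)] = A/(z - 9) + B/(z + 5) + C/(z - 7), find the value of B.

Cover-up at z = -5: B = 4/[(-5 - 9)(-5 - 7)] = 4/[(-14)(-12)] = 4/168 = 1/42


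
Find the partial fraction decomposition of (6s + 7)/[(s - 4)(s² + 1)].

At s=4: A = (6·4 + 7)/(4² + 1) = 31/17. B = -A = -31/17, C = 6 - 4·A = -22/17
Result: (31/17)/(s - 4) - ((31/17)s + 22/17)/(s² + 1)


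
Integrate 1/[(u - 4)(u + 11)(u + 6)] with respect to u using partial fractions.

Cover-up: α = 1/150, β = 1/75, γ = -1/50. Decomposition: (1/150)/(u - 4) + (1/75)/(u + 11) - (1/50)/(u + 6). Integrate each term: (1/150) ln|(u - 4)| + (1/75) ln|(u + 11)| - (1/50) ln|(u + 6)| + C


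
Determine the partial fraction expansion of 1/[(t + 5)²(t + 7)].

Cover-up at t=-7: C = 1/(-7 + 5)² = 1/4. Cover-up at t=-5: B = 1/(-5 + 7) = 1/2. Comparing t² coeff: A = -C = -1/4
Result: (-1/4)/(t + 5) + (1/2)/(t + 5)² + (1/4)/(t + 7)


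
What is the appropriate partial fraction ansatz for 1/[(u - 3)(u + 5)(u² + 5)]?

Two linear + quadratic: A/(u - 3) + B/(u + 5) + (Cu + D)/(u² + 5)


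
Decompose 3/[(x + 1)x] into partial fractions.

3/(x + 1)x = P/(x + 1) + Q/x. P = 3/(-1 - 0) = -3, Q = 3/(0 + 1) = 3
Result: -3/(x + 1) + 3/x


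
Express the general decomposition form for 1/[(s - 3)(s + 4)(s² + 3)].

Two linear + quadratic: P/(s - 3) + Q/(s + 4) + (Rs + S)/(s² + 3)


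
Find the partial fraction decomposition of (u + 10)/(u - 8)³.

(u + 10) = α(u - 8)² + β(u - 8) + γ. At u = 8: γ = 1·8 + 10 = 18. Coefficients: α = 0, β = 1
Result: 1/(u - 8)² + 18/(u - 8)³


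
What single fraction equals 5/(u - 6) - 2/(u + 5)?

Common denominator (u - 6)(u + 5). Numerator: 5(u + 5) - 2(u - 6) = (5u + 25) - (2u - 12) = 3u + 37
Result: (3u + 37)/[(u - 6)(u + 5)]


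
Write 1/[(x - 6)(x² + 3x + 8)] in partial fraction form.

Cover-up at x = 6: P = 1/(6² + 3·6 + 8) = 1/62. Then Q = -P = -1/62, R = -P·(3 + 6) = -9/62
Result: (1/62)/(x - 6) - ((1/62)x + 9/62)/(x² + 3x + 8)


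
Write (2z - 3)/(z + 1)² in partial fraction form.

(2z - 3) = A(z + 1) + B. At z = -1: B = 2·(-1) - 3 = -5. Coeff of z: A = 2
Result: 2/(z + 1) - 5/(z + 1)²


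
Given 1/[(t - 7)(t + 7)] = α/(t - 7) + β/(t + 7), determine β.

Cover-up at t = -7: β = 1/(-7 - 7) = -1/14


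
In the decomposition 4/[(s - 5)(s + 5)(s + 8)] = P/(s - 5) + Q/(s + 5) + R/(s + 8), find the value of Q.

Cover-up at s = -5: Q = 4/[(-5 - 5)(-5 + 8)] = 4/[(-10)(3)] = -4/30 = -2/15


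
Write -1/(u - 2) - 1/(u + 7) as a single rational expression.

Common denominator (u - 2)(u + 7). Numerator: -1(u + 7) - 1(u - 2) = (-u - 7) - (u - 2) = -2u - 5
Result: (-2u - 5)/[(u - 2)(u + 7)]


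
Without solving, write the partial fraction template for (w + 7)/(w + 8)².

Repeated linear factor: P/(w + 8) + Q/(w + 8)²


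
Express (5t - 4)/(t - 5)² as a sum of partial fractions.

(5t - 4) = A(t - 5) + B. At t = 5: B = 5·5 - 4 = 21. Coeff of t: A = 5
Result: 5/(t - 5) + 21/(t - 5)²


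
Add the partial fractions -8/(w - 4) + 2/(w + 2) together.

Common denominator (w - 4)(w + 2). Numerator: -8(w + 2) + 2(w - 4) = (-8w - 16) + (2w - 8) = -6w - 24
Result: (-6w - 24)/[(w - 4)(w + 2)]


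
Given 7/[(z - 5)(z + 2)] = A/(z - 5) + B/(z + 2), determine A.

Cover-up at z = 5: A = 7/(5 + 2) = 7/7 = 1


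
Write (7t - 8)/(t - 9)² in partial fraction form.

(7t - 8) = α(t - 9) + β. At t = 9: β = 7·9 - 8 = 55. Coeff of t: α = 7
Result: 7/(t - 9) + 55/(t - 9)²


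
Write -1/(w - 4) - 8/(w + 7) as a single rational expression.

Common denominator (w - 4)(w + 7). Numerator: -1(w + 7) - 8(w - 4) = (-w - 7) - (8w - 32) = -9w + 25
Result: (-9w + 25)/[(w - 4)(w + 7)]


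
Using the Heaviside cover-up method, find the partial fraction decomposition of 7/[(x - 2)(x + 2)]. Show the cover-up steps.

Cover (x - 2): set x=2, get P = 7/(2 + 2) = 7/4. Cover (x + 2): set x=-2, get Q = 7/(-2 - 2) = -7/4.
Result: (7/4)/(x - 2) - (7/4)/(x + 2)


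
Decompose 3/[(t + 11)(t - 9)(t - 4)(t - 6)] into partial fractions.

Using Heaviside cover-up: (-1/1700)/(t + 11) + (1/100)/(t - 9) + (1/50)/(t - 4) - (1/34)/(t - 6)


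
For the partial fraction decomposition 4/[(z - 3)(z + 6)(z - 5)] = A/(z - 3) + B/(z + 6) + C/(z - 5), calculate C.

Cover-up at z = 5: C = 4/[(5 - 3)(5 + 6)] = 4/[(2)(11)] = 4/22 = 2/11


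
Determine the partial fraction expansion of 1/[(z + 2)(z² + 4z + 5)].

Cover-up at z = -2: P = 1/((-2)² + 4·(-2) + 5) = 1. Then Q = -P = -1, R = -P·(4 - 2) = -2
Result: 1/(z + 2) - (z + 2)/(z² + 4z + 5)


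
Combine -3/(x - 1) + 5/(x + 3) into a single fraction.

Common denominator (x - 1)(x + 3). Numerator: -3(x + 3) + 5(x - 1) = (-3x - 9) + (5x - 5) = 2x - 14
Result: (2x - 14)/[(x - 1)(x + 3)]


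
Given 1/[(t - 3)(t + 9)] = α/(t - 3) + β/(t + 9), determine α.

Cover-up at t = 3: α = 1/(3 + 9) = 1/12


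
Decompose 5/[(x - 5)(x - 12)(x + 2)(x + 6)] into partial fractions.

Using Heaviside cover-up: (-5/539)/(x - 5) + (5/1764)/(x - 12) + (5/392)/(x + 2) - (5/792)/(x + 6)


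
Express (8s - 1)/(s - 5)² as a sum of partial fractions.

(8s - 1) = A(s - 5) + B. At s = 5: B = 8·5 - 1 = 39. Coeff of s: A = 8
Result: 8/(s - 5) + 39/(s - 5)²


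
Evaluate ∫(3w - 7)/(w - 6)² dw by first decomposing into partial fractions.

Decompose: α = 3, β = 3·6 - 7 = 11, so (3w - 7)/(w - 6)² = 3/(w - 6) + 11/(w - 6)². Integrate: ∫ α/(w - 6) dw = 3 ln|(w - 6)|; ∫ β/(w - 6)² dw = -11/(w - 6). Sum: 3 ln|(w - 6)| - 11/(w - 6) + C


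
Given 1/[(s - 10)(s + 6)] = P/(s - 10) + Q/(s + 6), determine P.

Cover-up at s = 10: P = 1/(10 + 6) = 1/16


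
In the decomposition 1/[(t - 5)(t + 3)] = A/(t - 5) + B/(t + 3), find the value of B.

Cover-up at t = -3: B = 1/(-3 - 5) = -1/8


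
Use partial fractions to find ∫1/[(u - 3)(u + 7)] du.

Decompose: 1/[(u - 3)(u + 7)] = (1/10)/(u - 3) - (1/10)/(u + 7). Integrate each term: (1/10) ln|(u - 3)| - (1/10) ln|(u + 7)| + C


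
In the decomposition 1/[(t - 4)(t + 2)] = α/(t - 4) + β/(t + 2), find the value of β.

Cover-up at t = -2: β = 1/(-2 - 4) = -1/6


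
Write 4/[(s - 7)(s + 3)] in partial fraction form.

4/(s - 7)(s + 3) = α/(s - 7) + β/(s + 3). α = 4/(7 + 3) = 2/5, β = 4/(-3 - 7) = -2/5
Result: (2/5)/(s - 7) - (2/5)/(s + 3)


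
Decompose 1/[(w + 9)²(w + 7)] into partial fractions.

Cover-up at w=-7: C = 1/(-7 + 9)² = 1/4. Cover-up at w=-9: B = 1/(-9 + 7) = -1/2. Comparing w² coeff: A = -C = -1/4
Result: (-1/4)/(w + 9) - (1/2)/(w + 9)² + (1/4)/(w + 7)


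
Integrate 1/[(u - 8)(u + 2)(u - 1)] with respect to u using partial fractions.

Cover-up: P = 1/70, Q = 1/30, R = -1/21. Decomposition: (1/70)/(u - 8) + (1/30)/(u + 2) - (1/21)/(u - 1). Integrate each term: (1/70) ln|(u - 8)| + (1/30) ln|(u + 2)| - (1/21) ln|(u - 1)| + C


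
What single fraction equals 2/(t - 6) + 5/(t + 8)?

Common denominator (t - 6)(t + 8). Numerator: 2(t + 8) + 5(t - 6) = (2t + 16) + (5t - 30) = 7t - 14
Result: (7t - 14)/[(t - 6)(t + 8)]


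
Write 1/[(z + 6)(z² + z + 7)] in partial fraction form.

Cover-up at z = -6: P = 1/((-6)² + 1·(-6) + 7) = 1/37. Then Q = -P = -1/37, R = -P·(1 - 6) = 5/37
Result: (1/37)/(z + 6) - ((1/37)z - 5/37)/(z² + z + 7)


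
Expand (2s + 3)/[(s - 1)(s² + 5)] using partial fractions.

At s=1: A = (2·1 + 3)/(1² + 5) = 5/6. B = -A = -5/6, C = 2 - 1·A = 7/6
Result: (5/6)/(s - 1) - ((5/6)s - 7/6)/(s² + 5)


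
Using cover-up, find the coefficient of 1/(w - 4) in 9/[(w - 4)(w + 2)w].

Cover (w - 4), set w=4: 9/[(4 + 2)(4 - 0)] = 3/8


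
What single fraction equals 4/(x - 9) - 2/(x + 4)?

Common denominator (x - 9)(x + 4). Numerator: 4(x + 4) - 2(x - 9) = (4x + 16) - (2x - 18) = 2x + 34
Result: (2x + 34)/[(x - 9)(x + 4)]


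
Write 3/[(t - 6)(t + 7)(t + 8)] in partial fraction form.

Using cover-up method: A = 3/182, B = -3/13, C = 3/14
Result: (3/182)/(t - 6) - (3/13)/(t + 7) + (3/14)/(t + 8)


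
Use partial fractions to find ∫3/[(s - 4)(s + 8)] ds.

Decompose: 3/[(s - 4)(s + 8)] = (1/4)/(s - 4) - (1/4)/(s + 8). Integrate each term: (1/4) ln|(s - 4)| - (1/4) ln|(s + 8)| + C


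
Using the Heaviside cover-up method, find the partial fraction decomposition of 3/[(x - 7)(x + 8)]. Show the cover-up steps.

Cover (x - 7): set x=7, get P = 3/(7 + 8) = 1/5. Cover (x + 8): set x=-8, get Q = 3/(-8 - 7) = -1/5.
Result: (1/5)/(x - 7) - (1/5)/(x + 8)


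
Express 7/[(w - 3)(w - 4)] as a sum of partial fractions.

7/(w - 3)(w - 4) = α/(w - 3) + β/(w - 4). α = 7/(3 - 4) = -7, β = 7/(4 - 3) = 7
Result: -7/(w - 3) + 7/(w - 4)


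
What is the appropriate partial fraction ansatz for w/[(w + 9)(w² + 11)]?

Linear + irreducible quadratic: α/(w + 9) + (βw + γ)/(w² + 11)


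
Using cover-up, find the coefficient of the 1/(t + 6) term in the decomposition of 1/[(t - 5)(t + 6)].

Cover (t + 6), set t=-6: 1/((t - 5) at t=-6) = 1/(-11) = -1/11


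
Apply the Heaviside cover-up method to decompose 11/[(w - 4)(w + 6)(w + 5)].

Cover (w - 4), w=4: α = 11/[(4 + 6)(4 + 5)] = 11/90. Cover (w + 6), w=-6: β = 11/[(-6 - 4)(-6 + 5)] = 11/10. Cover (w + 5), w=-5: γ = 11/[(-5 - 4)(-5 + 6)] = -11/9.
Result: (11/90)/(w - 4) + (11/10)/(w + 6) - (11/9)/(w + 5)


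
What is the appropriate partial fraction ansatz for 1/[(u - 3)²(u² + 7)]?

Repeated linear + quadratic: A/(u - 3) + B/(u - 3)² + (Cu + D)/(u² + 7)


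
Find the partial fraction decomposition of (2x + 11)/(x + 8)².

(2x + 11) = A(x + 8) + B. At x = -8: B = 2·(-8) + 11 = -5. Coeff of x: A = 2
Result: 2/(x + 8) - 5/(x + 8)²


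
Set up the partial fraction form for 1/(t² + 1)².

Repeated quadratic factor: (αt + β)/(t² + 1) + (γt + δ)/(t² + 1)²


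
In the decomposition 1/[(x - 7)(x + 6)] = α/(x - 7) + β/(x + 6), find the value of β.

Cover-up at x = -6: β = 1/(-6 - 7) = -1/13


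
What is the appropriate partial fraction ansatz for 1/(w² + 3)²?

Repeated quadratic factor: (αw + β)/(w² + 3) + (γw + δ)/(w² + 3)²


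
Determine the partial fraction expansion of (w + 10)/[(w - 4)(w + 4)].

At w=4: P = (1·4 + 10)/(4 + 4) = 7/4. At w=-4: Q = (1·(-4) + 10)/(-4 - 4) = -3/4
Result: (7/4)/(w - 4) - (3/4)/(w + 4)


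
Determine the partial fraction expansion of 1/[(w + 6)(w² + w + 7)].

Cover-up at w = -6: A = 1/((-6)² + 1·(-6) + 7) = 1/37. Then B = -A = -1/37, C = -A·(1 - 6) = 5/37
Result: (1/37)/(w + 6) - ((1/37)w - 5/37)/(w² + w + 7)


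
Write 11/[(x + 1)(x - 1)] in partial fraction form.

11/(x + 1)(x - 1) = A/(x + 1) + B/(x - 1). A = 11/(-1 - 1) = -11/2, B = 11/(1 + 1) = 11/2
Result: (-11/2)/(x + 1) + (11/2)/(x - 1)


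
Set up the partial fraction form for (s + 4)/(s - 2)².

Repeated linear factor: A/(s - 2) + B/(s - 2)²


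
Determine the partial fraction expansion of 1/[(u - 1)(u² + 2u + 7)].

Cover-up at u = 1: P = 1/(1² + 2·1 + 7) = 1/10. Then Q = -P = -1/10, R = -P·(2 + 1) = -3/10
Result: (1/10)/(u - 1) - ((1/10)u + 3/10)/(u² + 2u + 7)


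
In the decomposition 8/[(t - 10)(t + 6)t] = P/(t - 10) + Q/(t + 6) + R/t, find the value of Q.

Cover-up at t = -6: Q = 8/[(-6 - 10)(-6 - 0)] = 8/[(-16)(-6)] = 8/96 = 1/12


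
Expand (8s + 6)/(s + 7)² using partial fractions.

(8s + 6) = A(s + 7) + B. At s = -7: B = 8·(-7) + 6 = -50. Coeff of s: A = 8
Result: 8/(s + 7) - 50/(s + 7)²


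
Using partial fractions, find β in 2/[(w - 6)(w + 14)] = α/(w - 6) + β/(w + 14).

Cover-up at w = -14: β = 2/(-14 - 6) = -2/20 = -1/10


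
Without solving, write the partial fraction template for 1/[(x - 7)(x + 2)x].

Three distinct linear factors: P/(x - 7) + Q/(x + 2) + R/x


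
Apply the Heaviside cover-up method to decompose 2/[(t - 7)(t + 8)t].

Cover (t - 7), t=7: A = 2/[(7 + 8)(7 - 0)] = 2/105. Cover (t + 8), t=-8: B = 2/[(-8 - 7)(-8 - 0)] = 1/60. Cover t, t=0: C = 2/[(0 - 7)(0 + 8)] = -1/28.
Result: (2/105)/(t - 7) + (1/60)/(t + 8) - (1/28)/t


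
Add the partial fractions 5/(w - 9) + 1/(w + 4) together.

Common denominator (w - 9)(w + 4). Numerator: 5(w + 4) + 1(w - 9) = (5w + 20) + (w - 9) = 6w + 11
Result: (6w + 11)/[(w - 9)(w + 4)]


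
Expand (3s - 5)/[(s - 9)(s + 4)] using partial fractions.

At s=9: P = (3·9 - 5)/(9 + 4) = 22/13. At s=-4: Q = (3·(-4) - 5)/(-4 - 9) = 17/13
Result: (22/13)/(s - 9) + (17/13)/(s + 4)


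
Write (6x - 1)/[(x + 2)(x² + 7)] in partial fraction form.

At x=-2: P = (6·(-2) - 1)/((-2)² + 7) = -13/11. Q = -P = 13/11, R = 6 - (-2)·P = 40/11
Result: (-13/11)/(x + 2) + ((13/11)x + 40/11)/(x² + 7)


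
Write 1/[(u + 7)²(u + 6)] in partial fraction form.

Cover-up at u=-6: R = 1/(-6 + 7)² = 1. Cover-up at u=-7: Q = 1/(-7 + 6) = -1. Comparing u² coeff: P = -R = -1
Result: -1/(u + 7) - 1/(u + 7)² + 1/(u + 6)


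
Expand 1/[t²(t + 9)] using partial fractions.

Cover-up at t=-9: R = 1/(-9 - 0)² = 1/81. Cover-up at t=0: Q = 1/(0 + 9) = 1/9. Comparing t² coeff: P = -R = -1/81
Result: (-1/81)/t + (1/9)/t² + (1/81)/(t + 9)


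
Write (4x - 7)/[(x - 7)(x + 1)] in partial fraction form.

At x=7: P = (4·7 - 7)/(7 + 1) = 21/8. At x=-1: Q = (4·(-1) - 7)/(-1 - 7) = 11/8
Result: (21/8)/(x - 7) + (11/8)/(x + 1)


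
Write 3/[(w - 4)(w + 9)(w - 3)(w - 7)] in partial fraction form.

Using Heaviside cover-up: (-1/13)/(w - 4) - (1/832)/(w + 9) + (1/16)/(w - 3) + (1/64)/(w - 7)


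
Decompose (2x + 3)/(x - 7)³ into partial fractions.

(2x + 3) = A(x - 7)² + B(x - 7) + C. At x = 7: C = 2·7 + 3 = 17. Coefficients: A = 0, B = 2
Result: 2/(x - 7)² + 17/(x - 7)³


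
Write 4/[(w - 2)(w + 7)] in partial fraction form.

4/(w - 2)(w + 7) = A/(w - 2) + B/(w + 7). A = 4/(2 + 7) = 4/9, B = 4/(-7 - 2) = -4/9
Result: (4/9)/(w - 2) - (4/9)/(w + 7)


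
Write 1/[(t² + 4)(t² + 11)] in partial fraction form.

Coefficient matching gives α = γ = 0, β = 1/(11-4) = 1/7, δ = -β = -1/7
Result: (1/7)/(t² + 4) - (1/7)/(t² + 11)


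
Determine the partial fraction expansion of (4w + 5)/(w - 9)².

(4w + 5) = P(w - 9) + Q. At w = 9: Q = 4·9 + 5 = 41. Coeff of w: P = 4
Result: 4/(w - 9) + 41/(w - 9)²


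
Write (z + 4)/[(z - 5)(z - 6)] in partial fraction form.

At z=5: A = (1·5 + 4)/(5 - 6) = -9. At z=6: B = (1·6 + 4)/(6 - 5) = 10
Result: -9/(z - 5) + 10/(z - 6)


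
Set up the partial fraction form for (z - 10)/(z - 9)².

Repeated linear factor: α/(z - 9) + β/(z - 9)²


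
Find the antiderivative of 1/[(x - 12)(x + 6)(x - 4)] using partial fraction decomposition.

Cover-up: α = 1/144, β = 1/180, γ = -1/80. Decomposition: (1/144)/(x - 12) + (1/180)/(x + 6) - (1/80)/(x - 4). Integrate each term: (1/144) ln|(x - 12)| + (1/180) ln|(x + 6)| - (1/80) ln|(x - 4)| + C


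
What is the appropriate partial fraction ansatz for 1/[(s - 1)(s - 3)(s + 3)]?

Three distinct linear factors: α/(s - 1) + β/(s - 3) + γ/(s + 3)


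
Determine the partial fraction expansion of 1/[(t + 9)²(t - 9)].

Cover-up at t=9: C = 1/(9 + 9)² = 1/324. Cover-up at t=-9: B = 1/(-9 - 9) = -1/18. Comparing t² coeff: A = -C = -1/324
Result: (-1/324)/(t + 9) - (1/18)/(t + 9)² + (1/324)/(t - 9)


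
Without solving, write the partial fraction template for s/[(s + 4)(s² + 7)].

Linear + irreducible quadratic: P/(s + 4) + (Qs + R)/(s² + 7)


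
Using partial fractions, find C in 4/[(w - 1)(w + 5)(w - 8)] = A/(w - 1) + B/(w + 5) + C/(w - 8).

Cover-up at w = 8: C = 4/[(8 - 1)(8 + 5)] = 4/[(7)(13)] = 4/91


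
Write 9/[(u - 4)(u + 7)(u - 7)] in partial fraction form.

Using cover-up method: P = -3/11, Q = 9/154, R = 3/14
Result: (-3/11)/(u - 4) + (9/154)/(u + 7) + (3/14)/(u - 7)


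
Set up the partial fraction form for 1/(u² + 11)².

Repeated quadratic factor: (Pu + Q)/(u² + 11) + (Ru + S)/(u² + 11)²


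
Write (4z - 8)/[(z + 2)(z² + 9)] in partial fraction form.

At z=-2: α = (4·(-2) - 8)/((-2)² + 9) = -16/13. β = -α = 16/13, γ = 4 - (-2)·α = 20/13
Result: (-16/13)/(z + 2) + ((16/13)z + 20/13)/(z² + 9)


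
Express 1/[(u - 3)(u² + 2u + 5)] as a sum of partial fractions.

Cover-up at u = 3: α = 1/(3² + 2·3 + 5) = 1/20. Then β = -α = -1/20, γ = -α·(2 + 3) = -1/4
Result: (1/20)/(u - 3) - ((1/20)u + 1/4)/(u² + 2u + 5)


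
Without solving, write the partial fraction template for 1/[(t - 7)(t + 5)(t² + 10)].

Two linear + quadratic: A/(t - 7) + B/(t + 5) + (Ct + D)/(t² + 10)


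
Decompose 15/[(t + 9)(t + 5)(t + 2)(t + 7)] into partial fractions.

Using Heaviside cover-up: (-15/56)/(t + 9) - (5/8)/(t + 5) + (1/7)/(t + 2) + (3/4)/(t + 7)


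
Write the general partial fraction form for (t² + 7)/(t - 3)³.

Repeated linear factor (power 3): α/(t - 3) + β/(t - 3)² + γ/(t - 3)³


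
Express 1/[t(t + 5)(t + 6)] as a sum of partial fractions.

Using cover-up method: A = 1/30, B = -1/5, C = 1/6
Result: (1/30)/t - (1/5)/(t + 5) + (1/6)/(t + 6)


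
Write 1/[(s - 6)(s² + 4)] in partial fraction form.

Cover-up at s = 6: P = 1/(6² + 4) = 1/40. Then Q = -P = -1/40, R = -P·(0 + 6) = -3/20
Result: (1/40)/(s - 6) - ((1/40)s + 3/20)/(s² + 4)


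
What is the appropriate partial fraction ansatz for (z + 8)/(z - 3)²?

Repeated linear factor: A/(z - 3) + B/(z - 3)²


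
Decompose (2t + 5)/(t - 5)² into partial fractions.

(2t + 5) = A(t - 5) + B. At t = 5: B = 2·5 + 5 = 15. Coeff of t: A = 2
Result: 2/(t - 5) + 15/(t - 5)²


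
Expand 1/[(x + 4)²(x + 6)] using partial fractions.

Cover-up at x=-6: γ = 1/(-6 + 4)² = 1/4. Cover-up at x=-4: β = 1/(-4 + 6) = 1/2. Comparing x² coeff: α = -γ = -1/4
Result: (-1/4)/(x + 4) + (1/2)/(x + 4)² + (1/4)/(x + 6)


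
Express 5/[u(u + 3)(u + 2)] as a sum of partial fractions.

Using cover-up method: P = 5/6, Q = 5/3, R = -5/2
Result: (5/6)/u + (5/3)/(u + 3) - (5/2)/(u + 2)


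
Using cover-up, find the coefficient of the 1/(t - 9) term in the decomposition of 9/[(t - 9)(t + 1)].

Cover (t - 9), set t=9: 9/((t + 1) at t=9) = 9/(10) = 9/10


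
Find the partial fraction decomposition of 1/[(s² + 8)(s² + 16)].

Coefficient matching gives α = γ = 0, β = 1/(16-8) = 1/8, δ = -β = -1/8
Result: (1/8)/(s² + 8) - (1/8)/(s² + 16)


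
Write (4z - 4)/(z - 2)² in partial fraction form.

(4z - 4) = A(z - 2) + B. At z = 2: B = 4·2 - 4 = 4. Coeff of z: A = 4
Result: 4/(z - 2) + 4/(z - 2)²


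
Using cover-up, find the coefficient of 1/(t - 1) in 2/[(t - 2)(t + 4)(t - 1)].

Cover (t - 1), set t=1: 2/[(1 - 2)(1 + 4)] = -2/5


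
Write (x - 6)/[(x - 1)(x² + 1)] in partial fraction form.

At x=1: α = (1·1 - 6)/(1² + 1) = -5/2. β = -α = 5/2, γ = 1 - 1·α = 7/2
Result: (-5/2)/(x - 1) + ((5/2)x + 7/2)/(x² + 1)


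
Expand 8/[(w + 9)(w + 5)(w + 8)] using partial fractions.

Using cover-up method: P = 2, Q = 2/3, R = -8/3
Result: 2/(w + 9) + (2/3)/(w + 5) - (8/3)/(w + 8)


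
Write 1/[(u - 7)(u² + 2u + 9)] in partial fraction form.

Cover-up at u = 7: α = 1/(7² + 2·7 + 9) = 1/72. Then β = -α = -1/72, γ = -α·(2 + 7) = -1/8
Result: (1/72)/(u - 7) - ((1/72)u + 1/8)/(u² + 2u + 9)


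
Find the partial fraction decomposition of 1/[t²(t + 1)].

Cover-up at t=-1: γ = 1/(-1 - 0)² = 1. Cover-up at t=0: β = 1/(0 + 1) = 1. Comparing t² coeff: α = -γ = -1
Result: -1/t + 1/t² + 1/(t + 1)


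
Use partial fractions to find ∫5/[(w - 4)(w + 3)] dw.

Decompose: 5/[(w - 4)(w + 3)] = (5/7)/(w - 4) - (5/7)/(w + 3). Integrate each term: (5/7) ln|(w - 4)| - (5/7) ln|(w + 3)| + C


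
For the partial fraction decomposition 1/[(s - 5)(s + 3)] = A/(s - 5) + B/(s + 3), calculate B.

Cover-up at s = -3: B = 1/(-3 - 5) = -1/8


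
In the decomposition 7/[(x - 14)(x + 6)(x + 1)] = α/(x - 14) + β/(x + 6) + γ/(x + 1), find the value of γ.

Cover-up at x = -1: γ = 7/[(-1 - 14)(-1 + 6)] = 7/[(-15)(5)] = -7/75


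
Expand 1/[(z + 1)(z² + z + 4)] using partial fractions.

Cover-up at z = -1: α = 1/((-1)² + 1·(-1) + 4) = 1/4. Then β = -α = -1/4, γ = -α·(1 - 1) = 0
Result: (1/4)/(z + 1) - ((1/4)z)/(z² + z + 4)


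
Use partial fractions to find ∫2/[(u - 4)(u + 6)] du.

Decompose: 2/[(u - 4)(u + 6)] = (1/5)/(u - 4) - (1/5)/(u + 6). Integrate each term: (1/5) ln|(u - 4)| - (1/5) ln|(u + 6)| + C


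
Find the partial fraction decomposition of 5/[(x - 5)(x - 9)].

5/(x - 5)(x - 9) = P/(x - 5) + Q/(x - 9). P = 5/(5 - 9) = -5/4, Q = 5/(9 - 5) = 5/4
Result: (-5/4)/(x - 5) + (5/4)/(x - 9)


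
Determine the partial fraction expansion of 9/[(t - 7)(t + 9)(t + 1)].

Using cover-up method: α = 9/128, β = 9/128, γ = -9/64
Result: (9/128)/(t - 7) + (9/128)/(t + 9) - (9/64)/(t + 1)


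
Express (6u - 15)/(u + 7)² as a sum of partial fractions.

(6u - 15) = P(u + 7) + Q. At u = -7: Q = 6·(-7) - 15 = -57. Coeff of u: P = 6
Result: 6/(u + 7) - 57/(u + 7)²


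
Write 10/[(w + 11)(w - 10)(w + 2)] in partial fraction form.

Using cover-up method: P = 10/189, Q = 5/126, R = -5/54
Result: (10/189)/(w + 11) + (5/126)/(w - 10) - (5/54)/(w + 2)


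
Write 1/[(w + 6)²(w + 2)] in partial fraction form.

Cover-up at w=-2: R = 1/(-2 + 6)² = 1/16. Cover-up at w=-6: Q = 1/(-6 + 2) = -1/4. Comparing w² coeff: P = -R = -1/16
Result: (-1/16)/(w + 6) - (1/4)/(w + 6)² + (1/16)/(w + 2)


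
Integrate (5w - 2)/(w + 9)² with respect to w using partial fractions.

Decompose: P = 5, Q = 5·(-9) - 2 = -47, so (5w - 2)/(w + 9)² = 5/(w + 9) - 47/(w + 9)². Integrate: ∫ P/(w + 9) dw = 5 ln|(w + 9)|; ∫ Q/(w + 9)² dw = 47/(w + 9). Sum: 5 ln|(w + 9)| + 47/(w + 9) + C


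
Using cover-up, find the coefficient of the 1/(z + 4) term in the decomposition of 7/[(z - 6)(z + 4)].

Cover (z + 4), set z=-4: 7/((z - 6) at z=-4) = 7/(-10) = -7/10


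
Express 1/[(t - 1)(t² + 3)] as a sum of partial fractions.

Cover-up at t = 1: A = 1/(1² + 3) = 1/4. Then B = -A = -1/4, C = -A·(0 + 1) = -1/4
Result: (1/4)/(t - 1) - ((1/4)t + 1/4)/(t² + 3)


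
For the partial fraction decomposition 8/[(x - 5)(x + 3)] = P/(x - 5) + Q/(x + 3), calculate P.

Cover-up at x = 5: P = 8/(5 + 3) = 8/8 = 1


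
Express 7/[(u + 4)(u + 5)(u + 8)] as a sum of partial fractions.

Using cover-up method: α = 7/4, β = -7/3, γ = 7/12
Result: (7/4)/(u + 4) - (7/3)/(u + 5) + (7/12)/(u + 8)


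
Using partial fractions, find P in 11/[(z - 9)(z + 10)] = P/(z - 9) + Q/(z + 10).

Cover-up at z = 9: P = 11/(9 + 10) = 11/19


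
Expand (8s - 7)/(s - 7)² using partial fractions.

(8s - 7) = P(s - 7) + Q. At s = 7: Q = 8·7 - 7 = 49. Coeff of s: P = 8
Result: 8/(s - 7) + 49/(s - 7)²


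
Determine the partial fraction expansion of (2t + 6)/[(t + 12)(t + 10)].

At t=-12: A = (2·(-12) + 6)/(-12 + 10) = 9. At t=-10: B = (2·(-10) + 6)/(-10 + 12) = -7
Result: 9/(t + 12) - 7/(t + 10)


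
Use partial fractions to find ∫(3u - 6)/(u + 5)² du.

Decompose: α = 3, β = 3·(-5) - 6 = -21, so (3u - 6)/(u + 5)² = 3/(u + 5) - 21/(u + 5)². Integrate: ∫ α/(u + 5) du = 3 ln|(u + 5)|; ∫ β/(u + 5)² du = 21/(u + 5). Sum: 3 ln|(u + 5)| + 21/(u + 5) + C


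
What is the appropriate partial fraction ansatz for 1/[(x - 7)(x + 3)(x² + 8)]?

Two linear + quadratic: α/(x - 7) + β/(x + 3) + (γx + δ)/(x² + 8)


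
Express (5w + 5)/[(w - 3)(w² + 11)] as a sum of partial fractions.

At w=3: A = (5·3 + 5)/(3² + 11) = 1. B = -A = -1, C = 5 - 3·A = 2
Result: 1/(w - 3) - (w - 2)/(w² + 11)


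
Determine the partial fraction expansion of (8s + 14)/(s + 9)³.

(8s + 14) = α(s + 9)² + β(s + 9) + γ. At s = -9: γ = 8·(-9) + 14 = -58. Coefficients: α = 0, β = 8
Result: 8/(s + 9)² - 58/(s + 9)³


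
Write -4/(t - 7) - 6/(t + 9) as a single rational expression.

Common denominator (t - 7)(t + 9). Numerator: -4(t + 9) - 6(t - 7) = (-4t - 36) - (6t - 42) = -10t + 6
Result: (-10t + 6)/[(t - 7)(t + 9)]


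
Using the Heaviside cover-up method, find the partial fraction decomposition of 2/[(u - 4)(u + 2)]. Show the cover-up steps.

Cover (u - 4): set u=4, get P = 2/(4 + 2) = 1/3. Cover (u + 2): set u=-2, get Q = 2/(-2 - 4) = -1/3.
Result: (1/3)/(u - 4) - (1/3)/(u + 2)


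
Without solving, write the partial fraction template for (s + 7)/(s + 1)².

Repeated linear factor: A/(s + 1) + B/(s + 1)²


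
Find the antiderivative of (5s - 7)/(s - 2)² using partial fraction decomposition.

Decompose: α = 5, β = 5·2 - 7 = 3, so (5s - 7)/(s - 2)² = 5/(s - 2) + 3/(s - 2)². Integrate: ∫ α/(s - 2) ds = 5 ln|(s - 2)|; ∫ β/(s - 2)² ds = -3/(s - 2). Sum: 5 ln|(s - 2)| - 3/(s - 2) + C


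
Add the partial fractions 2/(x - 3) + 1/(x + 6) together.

Common denominator (x - 3)(x + 6). Numerator: 2(x + 6) + 1(x - 3) = (2x + 12) + (x - 3) = 3x + 9
Result: (3x + 9)/[(x - 3)(x + 6)]


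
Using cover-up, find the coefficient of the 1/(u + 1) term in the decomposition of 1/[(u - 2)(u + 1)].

Cover (u + 1), set u=-1: 1/((u - 2) at u=-1) = 1/(-3) = -1/3


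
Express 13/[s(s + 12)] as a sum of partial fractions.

13/s(s + 12) = α/s + β/(s + 12). α = 13/(0 + 12) = 13/12, β = 13/(-12 - 0) = -13/12
Result: (13/12)/s - (13/12)/(s + 12)


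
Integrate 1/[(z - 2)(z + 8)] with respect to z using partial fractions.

Decompose: 1/[(z - 2)(z + 8)] = (1/10)/(z - 2) - (1/10)/(z + 8). Integrate each term: (1/10) ln|(z - 2)| - (1/10) ln|(z + 8)| + C


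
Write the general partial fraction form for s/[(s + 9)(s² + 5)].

Linear + irreducible quadratic: A/(s + 9) + (Bs + C)/(s² + 5)


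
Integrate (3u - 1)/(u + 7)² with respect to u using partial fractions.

Decompose: A = 3, B = 3·(-7) - 1 = -22, so (3u - 1)/(u + 7)² = 3/(u + 7) - 22/(u + 7)². Integrate: ∫ A/(u + 7) du = 3 ln|(u + 7)|; ∫ B/(u + 7)² du = 22/(u + 7). Sum: 3 ln|(u + 7)| + 22/(u + 7) + C


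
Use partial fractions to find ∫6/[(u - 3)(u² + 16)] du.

Cover-up at u=3: P = 6/(3²+16) = 6/25. Coeff matching: Q = -6/25, R = -18/25. Decomposition: (6/25)/(u - 3) - ((6/25)u + 18/25)/(u² + 16). Integrate: linear → ln, quadratic → (1/2)ln + arctan: (6/25) ln|(u - 3)| - (3/25) ln(u² + 16) - (9/50) arctan(u/4) + C


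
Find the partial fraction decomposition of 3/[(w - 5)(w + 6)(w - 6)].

Using cover-up method: A = -3/11, B = 1/44, C = 1/4
Result: (-3/11)/(w - 5) + (1/44)/(w + 6) + (1/4)/(w - 6)


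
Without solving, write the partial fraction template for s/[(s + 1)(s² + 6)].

Linear + irreducible quadratic: A/(s + 1) + (Bs + C)/(s² + 6)


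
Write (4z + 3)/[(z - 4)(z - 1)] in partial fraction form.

At z=4: P = (4·4 + 3)/(4 - 1) = 19/3. At z=1: Q = (4·1 + 3)/(1 - 4) = -7/3
Result: (19/3)/(z - 4) - (7/3)/(z - 1)


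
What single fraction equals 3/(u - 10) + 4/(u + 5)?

Common denominator (u - 10)(u + 5). Numerator: 3(u + 5) + 4(u - 10) = (3u + 15) + (4u - 40) = 7u - 25
Result: (7u - 25)/[(u - 10)(u + 5)]


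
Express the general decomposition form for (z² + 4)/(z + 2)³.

Repeated linear factor (power 3): A/(z + 2) + B/(z + 2)² + C/(z + 2)³


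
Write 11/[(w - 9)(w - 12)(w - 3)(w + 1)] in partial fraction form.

Using Heaviside cover-up: (-11/180)/(w - 9) + (11/351)/(w - 12) + (11/216)/(w - 3) - (11/520)/(w + 1)


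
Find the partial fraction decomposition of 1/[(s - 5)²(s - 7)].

Cover-up at s=7: R = 1/(7 - 5)² = 1/4. Cover-up at s=5: Q = 1/(5 - 7) = -1/2. Comparing s² coeff: P = -R = -1/4
Result: (-1/4)/(s - 5) - (1/2)/(s - 5)² + (1/4)/(s - 7)


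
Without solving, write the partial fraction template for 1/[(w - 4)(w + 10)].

Distinct linear factors: α/(w - 4) + β/(w + 10)


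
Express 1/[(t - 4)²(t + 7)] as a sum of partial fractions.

Cover-up at t=-7: γ = 1/(-7 - 4)² = 1/121. Cover-up at t=4: β = 1/(4 + 7) = 1/11. Comparing t² coeff: α = -γ = -1/121
Result: (-1/121)/(t - 4) + (1/11)/(t - 4)² + (1/121)/(t + 7)


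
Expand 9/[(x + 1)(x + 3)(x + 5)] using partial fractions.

Using cover-up method: P = 9/8, Q = -9/4, R = 9/8
Result: (9/8)/(x + 1) - (9/4)/(x + 3) + (9/8)/(x + 5)


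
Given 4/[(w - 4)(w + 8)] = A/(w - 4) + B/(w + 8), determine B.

Cover-up at w = -8: B = 4/(-8 - 4) = -4/12 = -1/3


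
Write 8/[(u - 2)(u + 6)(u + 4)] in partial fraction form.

Using cover-up method: A = 1/6, B = 1/2, C = -2/3
Result: (1/6)/(u - 2) + (1/2)/(u + 6) - (2/3)/(u + 4)


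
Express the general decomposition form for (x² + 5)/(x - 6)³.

Repeated linear factor (power 3): P/(x - 6) + Q/(x - 6)² + R/(x - 6)³


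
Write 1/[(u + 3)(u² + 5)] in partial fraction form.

Cover-up at u = -3: A = 1/((-3)² + 5) = 1/14. Then B = -A = -1/14, C = -A·(0 - 3) = 3/14
Result: (1/14)/(u + 3) - ((1/14)u - 3/14)/(u² + 5)


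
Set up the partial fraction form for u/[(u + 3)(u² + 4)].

Linear + irreducible quadratic: α/(u + 3) + (βu + γ)/(u² + 4)


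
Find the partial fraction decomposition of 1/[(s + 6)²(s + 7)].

Cover-up at s=-7: R = 1/(-7 + 6)² = 1. Cover-up at s=-6: Q = 1/(-6 + 7) = 1. Comparing s² coeff: P = -R = -1
Result: -1/(s + 6) + 1/(s + 6)² + 1/(s + 7)


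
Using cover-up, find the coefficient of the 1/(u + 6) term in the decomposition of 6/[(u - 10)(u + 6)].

Cover (u + 6), set u=-6: 6/((u - 10) at u=-6) = 6/(-16) = -3/8


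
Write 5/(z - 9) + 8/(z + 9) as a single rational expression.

Common denominator (z - 9)(z + 9). Numerator: 5(z + 9) + 8(z - 9) = (5z + 45) + (8z - 72) = 13z - 27
Result: (13z - 27)/[(z - 9)(z + 9)]


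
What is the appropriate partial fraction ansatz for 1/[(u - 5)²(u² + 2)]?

Repeated linear + quadratic: α/(u - 5) + β/(u - 5)² + (γu + δ)/(u² + 2)


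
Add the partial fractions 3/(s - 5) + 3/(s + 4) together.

Common denominator (s - 5)(s + 4). Numerator: 3(s + 4) + 3(s - 5) = (3s + 12) + (3s - 15) = 6s - 3
Result: (6s - 3)/[(s - 5)(s + 4)]


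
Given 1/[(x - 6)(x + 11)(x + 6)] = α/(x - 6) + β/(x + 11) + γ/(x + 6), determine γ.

Cover-up at x = -6: γ = 1/[(-6 - 6)(-6 + 11)] = 1/[(-12)(5)] = -1/60


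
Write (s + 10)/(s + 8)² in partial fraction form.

(s + 10) = A(s + 8) + B. At s = -8: B = 1·(-8) + 10 = 2. Coeff of s: A = 1
Result: 1/(s + 8) + 2/(s + 8)²
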